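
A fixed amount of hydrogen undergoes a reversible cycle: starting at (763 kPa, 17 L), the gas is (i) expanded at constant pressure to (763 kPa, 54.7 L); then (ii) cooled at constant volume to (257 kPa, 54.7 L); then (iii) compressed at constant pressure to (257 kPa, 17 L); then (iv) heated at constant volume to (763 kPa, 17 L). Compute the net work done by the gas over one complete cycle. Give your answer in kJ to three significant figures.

Constant-volume legs do no work.
W(i) = (763)(54.7 − 17) = 28765 J; W(iii) = (257)(17 − 54.7) = -9689 J.
W_net = 28765 − 9689 = 19076 J (the clockwise enclosed area).

W_net ≈ 19.1 kJ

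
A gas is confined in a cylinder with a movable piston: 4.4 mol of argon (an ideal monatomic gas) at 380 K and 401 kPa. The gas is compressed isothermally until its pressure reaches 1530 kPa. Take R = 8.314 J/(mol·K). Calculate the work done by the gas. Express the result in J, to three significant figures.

W ≈ -18600 J

Isothermal process: W = nRT ln(V₂/V₁) = nRT ln(P₁/P₂).
W = (4.4)(8.314)(380) × ln(401/1530)
  = 13901 × ln(0.2621) = 13901 × -1.339
W_by_gas = -18614 J.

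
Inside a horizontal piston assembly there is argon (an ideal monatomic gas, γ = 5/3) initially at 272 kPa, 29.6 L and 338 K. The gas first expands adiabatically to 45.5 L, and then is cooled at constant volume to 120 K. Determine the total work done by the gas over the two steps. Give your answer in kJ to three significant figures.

W_total ≈ 3.01 kJ

Step 1 (adiabatic): W = (P₁V₁ − P₂V₂)/(γ−1) = (8051 − 6045)/0.667 = 3010 J.
Step 2 (isochoric): W = 0 (constant volume).
W_total = 3010 + 0 = 3010 J.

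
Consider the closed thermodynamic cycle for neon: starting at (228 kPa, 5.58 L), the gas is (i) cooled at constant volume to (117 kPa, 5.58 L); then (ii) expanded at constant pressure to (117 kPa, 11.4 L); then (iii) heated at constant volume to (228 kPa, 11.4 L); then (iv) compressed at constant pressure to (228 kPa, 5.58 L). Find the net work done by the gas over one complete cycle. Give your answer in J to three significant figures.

W_net ≈ -646 J

Constant-volume legs do no work.
W(ii) = (117)(11.4 − 5.58) = 680.9 J; W(iv) = (228)(5.58 − 11.4) = -1327 J.
W_net = 680.9 − 1327 = -646 J (the counter-clockwise enclosed area).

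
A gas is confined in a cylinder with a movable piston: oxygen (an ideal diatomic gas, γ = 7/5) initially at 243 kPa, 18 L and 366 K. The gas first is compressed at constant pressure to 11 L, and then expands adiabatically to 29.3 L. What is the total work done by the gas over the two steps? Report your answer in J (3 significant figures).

W_total ≈ 466 J

Step 1 (isobaric): W = PΔV = (243 kPa)(11 − 18 L) = -1701 J.
After step 1: P = 243 kPa, V = 11 L, T = 223.7 K.
Step 2 (adiabatic): W = (P₁V₁ − P₂V₂)/(γ−1) = (2673 − 1806)/0.4 = 2167 J.
W_total = -1701 + 2167 = 465.6 J.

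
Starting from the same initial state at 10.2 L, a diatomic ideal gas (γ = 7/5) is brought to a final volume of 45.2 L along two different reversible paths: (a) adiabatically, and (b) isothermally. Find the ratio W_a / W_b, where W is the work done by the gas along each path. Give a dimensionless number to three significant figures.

Path (a) adiabatic: W = P₁V₁(1 − (V₁/V₂)^(γ−1))/(γ−1) → W_a/(P₁V₁) = 1.122.
Path (b) isothermal: W = P₁V₁ ln(V₂/V₁) → W_b/(P₁V₁) = 1.489.
W_a / W_b = 1.122 / 1.489 = 0.7535.

W_a / W_b ≈ 0.754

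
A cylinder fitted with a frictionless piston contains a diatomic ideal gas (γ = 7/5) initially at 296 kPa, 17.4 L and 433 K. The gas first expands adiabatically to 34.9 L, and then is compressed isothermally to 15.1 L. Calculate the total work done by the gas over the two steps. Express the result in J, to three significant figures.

Step 1 (adiabatic): W = (P₁V₁ − P₂V₂)/(γ−1) = (5150 − 3899)/0.4 = 3129 J.
After step 1: P = 111.7 kPa, V = 34.9 L, T = 327.8 K.
Step 2 (isothermal): W = P₁V₁ ln(V₂/V₁) = (3899) ln(15.1/34.9) = -3266 J.
W_total = 3129 − 3266 = -137.4 J.

W_total ≈ -137 J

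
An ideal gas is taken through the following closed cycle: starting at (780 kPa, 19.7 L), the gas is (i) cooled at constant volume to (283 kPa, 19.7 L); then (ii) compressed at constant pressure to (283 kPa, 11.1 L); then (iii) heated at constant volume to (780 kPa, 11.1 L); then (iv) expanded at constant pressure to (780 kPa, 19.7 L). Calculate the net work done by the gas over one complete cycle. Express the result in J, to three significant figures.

Constant-volume legs do no work.
W(ii) = (283)(11.1 − 19.7) = -2434 J; W(iv) = (780)(19.7 − 11.1) = 6708 J.
W_net = -2434 + 6708 = 4274 J (the clockwise enclosed area).

W_net ≈ 4270 J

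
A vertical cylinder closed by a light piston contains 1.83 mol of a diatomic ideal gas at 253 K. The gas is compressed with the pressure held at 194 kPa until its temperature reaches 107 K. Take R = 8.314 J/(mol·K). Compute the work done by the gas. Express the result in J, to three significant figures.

W ≈ -2220 J

Isobaric: W = P ΔV = nR ΔT.
W = (1.83)(8.314)(107 − 253) = -2221 J.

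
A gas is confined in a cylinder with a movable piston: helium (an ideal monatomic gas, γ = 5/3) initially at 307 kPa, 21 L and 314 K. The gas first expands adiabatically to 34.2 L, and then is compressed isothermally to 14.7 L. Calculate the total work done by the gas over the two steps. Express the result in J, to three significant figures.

W_total ≈ -1250 J

Step 1 (adiabatic): W = (P₁V₁ − P₂V₂)/(γ−1) = (6447 − 4658)/0.667 = 2684 J.
After step 1: P = 136.2 kPa, V = 34.2 L, T = 226.8 K.
Step 2 (isothermal): W = P₁V₁ ln(V₂/V₁) = (4658) ln(14.7/34.2) = -3933 J.
W_total = 2684 − 3933 = -1248 J.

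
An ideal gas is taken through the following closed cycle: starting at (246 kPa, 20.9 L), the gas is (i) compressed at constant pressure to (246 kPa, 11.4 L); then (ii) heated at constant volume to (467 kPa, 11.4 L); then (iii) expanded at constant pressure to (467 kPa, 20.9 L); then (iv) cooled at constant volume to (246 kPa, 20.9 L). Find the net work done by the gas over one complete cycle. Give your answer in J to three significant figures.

W_net ≈ 2100 J

Constant-volume legs do no work.
W(i) = (246)(11.4 − 20.9) = -2337 J; W(iii) = (467)(20.9 − 11.4) = 4436 J.
W_net = -2337 + 4436 = 2099 J (the clockwise enclosed area).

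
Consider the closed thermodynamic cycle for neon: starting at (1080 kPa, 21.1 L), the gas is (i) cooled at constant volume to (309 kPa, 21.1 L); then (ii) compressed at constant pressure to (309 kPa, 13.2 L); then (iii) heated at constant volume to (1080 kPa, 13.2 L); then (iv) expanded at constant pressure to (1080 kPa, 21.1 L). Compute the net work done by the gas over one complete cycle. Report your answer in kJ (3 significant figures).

W_net ≈ 6.09 kJ

Constant-volume legs do no work.
W(ii) = (309)(13.2 − 21.1) = -2441 J; W(iv) = (1080)(21.1 − 13.2) = 8532 J.
W_net = -2441 + 8532 = 6091 J (the clockwise enclosed area).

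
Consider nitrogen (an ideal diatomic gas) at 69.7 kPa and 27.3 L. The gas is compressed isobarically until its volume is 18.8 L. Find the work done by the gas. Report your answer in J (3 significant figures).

W ≈ -592 J

Isobaric: W = P ΔV.
W = (69.7 kPa)(18.8 − 27.3 L) = (69.7)(-8.5) = -592.5 J.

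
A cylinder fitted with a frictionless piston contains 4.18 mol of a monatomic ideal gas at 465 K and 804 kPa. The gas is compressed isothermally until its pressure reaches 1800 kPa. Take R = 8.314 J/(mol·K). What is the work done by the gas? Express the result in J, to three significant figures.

W ≈ -13000 J

Isothermal process: W = nRT ln(V₂/V₁) = nRT ln(P₁/P₂).
W = (4.18)(8.314)(465) × ln(804/1800)
  = 16160 × ln(0.4467) = 16160 × -0.8059
W_by_gas = -13024 J.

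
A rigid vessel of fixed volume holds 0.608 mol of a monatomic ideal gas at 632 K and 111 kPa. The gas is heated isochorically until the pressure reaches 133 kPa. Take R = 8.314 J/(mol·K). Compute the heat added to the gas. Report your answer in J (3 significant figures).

Constant volume ⇒ W = 0, so Q = ΔU = nCᵥΔT with Cᵥ = 3R/2 = 12.47 J/(mol·K).
At constant V, T₂/T₁ = P₂/P₁ ⇒ ΔT = T₁(P₂/P₁ − 1) = 632·(133/111 − 1) = 125.3 K.
ΔU = (0.608)(12.47)(125.3) = 949.8 J.

Q ≈ 950 J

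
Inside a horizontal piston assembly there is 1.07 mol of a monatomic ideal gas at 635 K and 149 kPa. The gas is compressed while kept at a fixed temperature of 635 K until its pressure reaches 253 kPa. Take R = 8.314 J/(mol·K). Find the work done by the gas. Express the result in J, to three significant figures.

Isothermal process: W = nRT ln(V₂/V₁) = nRT ln(P₁/P₂).
W = (1.07)(8.314)(635) × ln(149/253)
  = 5649 × ln(0.5889) = 5649 × -0.5294
W_by_gas = -2991 J.

W ≈ -2990 J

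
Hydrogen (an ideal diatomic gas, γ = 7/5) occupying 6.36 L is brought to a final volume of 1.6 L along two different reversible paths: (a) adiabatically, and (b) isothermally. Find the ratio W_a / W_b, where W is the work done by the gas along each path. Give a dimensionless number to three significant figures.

W_a / W_b ≈ 1.33

Path (a) adiabatic: W = P₁V₁(1 − (V₁/V₂)^(γ−1))/(γ−1) → W_a/(P₁V₁) = -1.842.
Path (b) isothermal: W = P₁V₁ ln(V₂/V₁) → W_b/(P₁V₁) = -1.38.
W_a / W_b = -1.842 / -1.38 = 1.335.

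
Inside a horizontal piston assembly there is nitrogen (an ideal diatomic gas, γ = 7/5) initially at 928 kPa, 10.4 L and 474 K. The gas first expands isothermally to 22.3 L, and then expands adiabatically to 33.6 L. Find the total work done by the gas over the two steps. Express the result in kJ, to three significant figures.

W_total ≈ 11.0 kJ

Step 1 (isothermal): W = P₁V₁ ln(V₂/V₁) = (9651) ln(22.3/10.4) = 7362 J.
After step 1: P = 432.8 kPa, V = 22.3 L, T = 474 K.
Step 2 (adiabatic): W = (P₁V₁ − P₂V₂)/(γ−1) = (9651 − 8192)/0.4 = 3649 J.
W_total = 7362 + 3649 = 11011 J.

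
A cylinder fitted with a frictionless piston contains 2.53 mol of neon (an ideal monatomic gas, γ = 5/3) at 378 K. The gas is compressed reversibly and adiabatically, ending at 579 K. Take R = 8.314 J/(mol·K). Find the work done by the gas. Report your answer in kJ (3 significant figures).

W ≈ -6.34 kJ

Adiabatic ⇒ Q = 0, so W_by = −ΔU = nCᵥ(T₁ − T₂).
Cᵥ = 3R/2 = 12.47 J/(mol·K).
W = (2.53)(12.47)(378 − 579) = -6342 J.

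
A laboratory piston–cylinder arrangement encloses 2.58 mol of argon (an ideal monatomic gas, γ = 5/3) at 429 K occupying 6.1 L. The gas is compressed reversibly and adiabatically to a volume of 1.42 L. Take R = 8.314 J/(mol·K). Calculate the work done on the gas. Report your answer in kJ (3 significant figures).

W ≈ 22.7 kJ

Adiabatic: TV^(γ−1) = const with γ = 5/3.
T₂ = T₁ (V₁/V₂)^(γ−1) = 429 × (6.1/1.42)^0.667 = 429 × 2.643 = 1134 K.
W_by = nCᵥ(T₁ − T₂) = (2.58)(12.47)(429 − 1134) = -22673 J.
Work on gas = −W_by = 22673 J.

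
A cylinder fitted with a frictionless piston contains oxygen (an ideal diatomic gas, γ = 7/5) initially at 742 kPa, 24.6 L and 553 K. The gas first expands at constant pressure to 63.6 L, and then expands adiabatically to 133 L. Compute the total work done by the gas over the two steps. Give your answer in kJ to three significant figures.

W_total ≈ 59.1 kJ

Step 1 (isobaric): W = PΔV = (742 kPa)(63.6 − 24.6 L) = 28938 J.
After step 1: P = 742 kPa, V = 63.6 L, T = 1430 K.
Step 2 (adiabatic): W = (P₁V₁ − P₂V₂)/(γ−1) = (47191 − 35132)/0.4 = 30148 J.
W_total = 28938 + 30148 = 59086 J.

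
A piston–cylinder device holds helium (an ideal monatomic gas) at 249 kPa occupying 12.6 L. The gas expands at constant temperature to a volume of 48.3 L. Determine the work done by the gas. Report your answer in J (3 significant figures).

Isothermal: W = nRT ln(V₂/V₁) = P₁V₁ ln(V₂/V₁).
P₁V₁ = (249 kPa)(12.6 L) = 3137 J.
W = 3137 × ln(48.3/12.6) = 3137 × 1.344
W_by_gas = 4216 J.

W ≈ 4220 J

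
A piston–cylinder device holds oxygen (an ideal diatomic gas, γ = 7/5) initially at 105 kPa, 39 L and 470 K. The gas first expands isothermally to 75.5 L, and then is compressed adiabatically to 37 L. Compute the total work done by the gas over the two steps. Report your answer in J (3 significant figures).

W_total ≈ -675 J

Step 1 (isothermal): W = P₁V₁ ln(V₂/V₁) = (4095) ln(75.5/39) = 2705 J.
After step 1: P = 54.24 kPa, V = 75.5 L, T = 470 K.
Step 2 (adiabatic): W = (P₁V₁ − P₂V₂)/(γ−1) = (4095 − 5447)/0.4 = -3380 J.
W_total = 2705 − 3380 = -674.8 J.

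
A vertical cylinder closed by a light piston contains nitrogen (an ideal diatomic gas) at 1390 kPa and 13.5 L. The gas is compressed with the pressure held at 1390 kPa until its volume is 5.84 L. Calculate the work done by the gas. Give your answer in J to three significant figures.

Isobaric: W = P ΔV.
W = (1390 kPa)(5.84 − 13.5 L) = (1390)(-7.66) = -10647 J.

W ≈ -10600 J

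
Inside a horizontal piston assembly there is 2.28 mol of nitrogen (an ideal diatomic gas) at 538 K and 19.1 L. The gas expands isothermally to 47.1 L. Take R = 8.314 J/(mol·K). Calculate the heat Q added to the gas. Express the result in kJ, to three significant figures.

Q ≈ 9.20 kJ

Isothermal ⇒ ΔU = 0, so Q = W = nRT ln(V₂/V₁).
Q = (2.28)(8.314)(538) ln(47.1/19.1) = 10198 × 0.9026 = 9205 J.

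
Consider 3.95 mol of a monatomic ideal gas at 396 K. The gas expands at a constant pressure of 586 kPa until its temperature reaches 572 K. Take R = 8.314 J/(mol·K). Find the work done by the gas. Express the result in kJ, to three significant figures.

W ≈ 5.78 kJ

Isobaric: W = P ΔV = nR ΔT.
W = (3.95)(8.314)(572 − 396) = 5780 J.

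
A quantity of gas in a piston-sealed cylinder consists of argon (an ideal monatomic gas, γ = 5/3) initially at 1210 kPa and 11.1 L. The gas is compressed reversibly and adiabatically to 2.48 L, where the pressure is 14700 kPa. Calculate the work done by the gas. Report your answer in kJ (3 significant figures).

W ≈ -34.5 kJ

Adiabatic: W = (P₁V₁ − P₂V₂)/(γ − 1) with γ = 5/3.
P₁V₁ = 13431 J, P₂V₂ = 36456 J.
W = (13431 − 36456) / 0.6667 = -34537 J.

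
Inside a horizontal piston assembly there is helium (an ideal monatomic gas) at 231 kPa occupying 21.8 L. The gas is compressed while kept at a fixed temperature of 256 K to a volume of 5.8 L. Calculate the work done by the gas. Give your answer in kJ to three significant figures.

Isothermal: W = nRT ln(V₂/V₁) = P₁V₁ ln(V₂/V₁).
P₁V₁ = (231 kPa)(21.8 L) = 5036 J.
W = 5036 × ln(5.8/21.8) = 5036 × -1.324
W_by_gas = -6668 J.

W ≈ -6.67 kJ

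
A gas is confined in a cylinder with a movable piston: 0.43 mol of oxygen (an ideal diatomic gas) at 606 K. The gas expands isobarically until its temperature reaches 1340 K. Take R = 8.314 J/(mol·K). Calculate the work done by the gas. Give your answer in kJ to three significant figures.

Isobaric: W = P ΔV = nR ΔT.
W = (0.43)(8.314)(1340 − 606) = 2624 J.

W ≈ 2.62 kJ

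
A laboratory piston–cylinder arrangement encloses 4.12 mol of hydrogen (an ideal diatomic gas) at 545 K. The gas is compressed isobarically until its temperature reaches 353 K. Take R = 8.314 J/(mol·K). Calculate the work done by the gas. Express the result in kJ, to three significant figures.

Isobaric: W = P ΔV = nR ΔT.
W = (4.12)(8.314)(353 − 545) = -6577 J.

W ≈ -6.58 kJ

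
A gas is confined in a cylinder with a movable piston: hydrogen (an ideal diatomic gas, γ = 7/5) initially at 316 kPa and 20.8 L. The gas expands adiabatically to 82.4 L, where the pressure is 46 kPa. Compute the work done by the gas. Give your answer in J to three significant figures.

Adiabatic: W = (P₁V₁ − P₂V₂)/(γ − 1) with γ = 7/5.
P₁V₁ = 6573 J, P₂V₂ = 3790 J.
W = (6573 − 3790) / 0.4 = 6956 J.

W ≈ 6960 J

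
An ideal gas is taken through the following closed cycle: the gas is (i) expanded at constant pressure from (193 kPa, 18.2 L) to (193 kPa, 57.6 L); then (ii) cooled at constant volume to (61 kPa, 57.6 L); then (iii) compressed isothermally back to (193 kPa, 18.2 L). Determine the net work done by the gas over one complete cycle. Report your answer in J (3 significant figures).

W_net ≈ 3560 J

Leg (i): W = PΔV = (193)(57.6 − 18.2) = 7604 J.
Leg (ii): W = 0.
Leg (iii): W = PᵢVᵢ ln(V_f/Vᵢ) = (3514) ln(18.2/57.6) = -4048 J.
W_net = 7604 − 4048 = 3556 J.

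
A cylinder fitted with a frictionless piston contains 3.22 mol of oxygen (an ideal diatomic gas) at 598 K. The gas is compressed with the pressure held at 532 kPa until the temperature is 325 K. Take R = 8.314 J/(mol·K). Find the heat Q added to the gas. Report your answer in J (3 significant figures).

Isobaric: W = nRΔT = (3.22)(8.314)(-273) = -7309 J.
ΔU = nCᵥΔT with Cᵥ = 5R/2: ΔU = (3.22)(20.79)(-273) = -18271 J.
Q = ΔU + W = -18271 − 7309 = -25580 J.

Q ≈ -25600 J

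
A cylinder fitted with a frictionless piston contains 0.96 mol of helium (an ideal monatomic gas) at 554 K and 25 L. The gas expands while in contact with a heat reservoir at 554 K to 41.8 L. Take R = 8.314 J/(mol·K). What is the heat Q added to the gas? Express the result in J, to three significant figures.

Isothermal ⇒ ΔU = 0, so Q = W = nRT ln(V₂/V₁).
Q = (0.96)(8.314)(554) ln(41.8/25) = 4422 × 0.514 = 2273 J.

Q ≈ 2270 J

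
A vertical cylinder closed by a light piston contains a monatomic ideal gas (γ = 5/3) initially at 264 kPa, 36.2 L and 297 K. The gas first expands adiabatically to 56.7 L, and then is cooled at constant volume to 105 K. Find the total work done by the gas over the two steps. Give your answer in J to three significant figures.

W_total ≈ 3710 J

Step 1 (adiabatic): W = (P₁V₁ − P₂V₂)/(γ−1) = (9557 − 7086)/0.667 = 3706 J.
Step 2 (isochoric): W = 0 (constant volume).
W_total = 3706 + 0 = 3706 J.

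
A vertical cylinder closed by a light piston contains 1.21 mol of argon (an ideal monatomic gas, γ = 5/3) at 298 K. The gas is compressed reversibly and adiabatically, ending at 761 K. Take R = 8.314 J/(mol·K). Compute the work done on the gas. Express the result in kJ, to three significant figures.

W ≈ 6.99 kJ

Adiabatic ⇒ Q = 0, so W_by = −ΔU = nCᵥ(T₁ − T₂).
Cᵥ = 3R/2 = 12.47 J/(mol·K).
W = (1.21)(12.47)(298 − 761) = -6987 J.
Work on gas = −W_by = 6987 J.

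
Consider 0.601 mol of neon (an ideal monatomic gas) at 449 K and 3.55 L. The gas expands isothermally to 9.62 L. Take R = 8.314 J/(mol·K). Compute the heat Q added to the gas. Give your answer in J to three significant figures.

Q ≈ 2240 J

Isothermal ⇒ ΔU = 0, so Q = W = nRT ln(V₂/V₁).
Q = (0.601)(8.314)(449) ln(9.62/3.55) = 2244 × 0.9969 = 2237 J.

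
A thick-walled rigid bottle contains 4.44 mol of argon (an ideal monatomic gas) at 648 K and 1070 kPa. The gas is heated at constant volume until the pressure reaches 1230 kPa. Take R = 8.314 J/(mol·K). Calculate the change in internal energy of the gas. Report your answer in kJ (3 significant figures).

Constant volume ⇒ W = 0, so Q = ΔU = nCᵥΔT with Cᵥ = 3R/2 = 12.47 J/(mol·K).
At constant V, T₂/T₁ = P₂/P₁ ⇒ ΔT = T₁(P₂/P₁ − 1) = 648·(1230/1070 − 1) = 96.9 K.
ΔU = (4.44)(12.47)(96.9) = 5365 J.

ΔU ≈ 5.37 kJ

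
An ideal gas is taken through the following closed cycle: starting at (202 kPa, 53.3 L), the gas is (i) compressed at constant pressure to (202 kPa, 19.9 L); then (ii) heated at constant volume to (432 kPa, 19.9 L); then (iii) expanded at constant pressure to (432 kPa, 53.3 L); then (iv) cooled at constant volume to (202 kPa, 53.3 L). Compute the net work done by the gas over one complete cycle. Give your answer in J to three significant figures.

Constant-volume legs do no work.
W(i) = (202)(19.9 − 53.3) = -6747 J; W(iii) = (432)(53.3 − 19.9) = 14429 J.
W_net = -6747 + 14429 = 7682 J (the clockwise enclosed area).

W_net ≈ 7680 J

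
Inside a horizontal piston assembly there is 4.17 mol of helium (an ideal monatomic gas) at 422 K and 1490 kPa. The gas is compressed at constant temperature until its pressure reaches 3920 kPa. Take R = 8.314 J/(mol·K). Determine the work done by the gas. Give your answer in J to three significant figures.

Isothermal process: W = nRT ln(V₂/V₁) = nRT ln(P₁/P₂).
W = (4.17)(8.314)(422) × ln(1490/3920)
  = 14630 × ln(0.3801) = 14630 × -0.9673
W_by_gas = -14152 J.

W ≈ -14200 J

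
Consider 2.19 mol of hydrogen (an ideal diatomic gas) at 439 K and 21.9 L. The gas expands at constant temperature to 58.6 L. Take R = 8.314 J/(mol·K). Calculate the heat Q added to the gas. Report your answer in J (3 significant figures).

Q ≈ 7870 J

Isothermal ⇒ ΔU = 0, so Q = W = nRT ln(V₂/V₁).
Q = (2.19)(8.314)(439) ln(58.6/21.9) = 7993 × 0.9842 = 7867 J.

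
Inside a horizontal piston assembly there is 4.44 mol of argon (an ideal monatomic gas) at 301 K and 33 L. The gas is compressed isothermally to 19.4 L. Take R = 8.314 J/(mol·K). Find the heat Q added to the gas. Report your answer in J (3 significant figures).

Q ≈ -5900 J

Isothermal ⇒ ΔU = 0, so Q = W = nRT ln(V₂/V₁).
Q = (4.44)(8.314)(301) ln(19.4/33) = 11111 × -0.5312 = -5903 J.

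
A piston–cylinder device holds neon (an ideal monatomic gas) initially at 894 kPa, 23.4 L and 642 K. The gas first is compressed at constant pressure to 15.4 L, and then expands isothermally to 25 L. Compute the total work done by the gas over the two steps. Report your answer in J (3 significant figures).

W_total ≈ -481 J

Step 1 (isobaric): W = PΔV = (894 kPa)(15.4 − 23.4 L) = -7152 J.
After step 1: P = 894 kPa, V = 15.4 L, T = 422.5 K.
Step 2 (isothermal): W = P₁V₁ ln(V₂/V₁) = (13768) ln(25/15.4) = 6671 J.
W_total = -7152 + 6671 = -481.5 J.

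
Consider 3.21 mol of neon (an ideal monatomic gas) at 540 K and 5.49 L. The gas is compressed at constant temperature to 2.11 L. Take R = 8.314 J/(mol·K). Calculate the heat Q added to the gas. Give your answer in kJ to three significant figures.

Q ≈ -13.8 kJ

Isothermal ⇒ ΔU = 0, so Q = W = nRT ln(V₂/V₁).
Q = (3.21)(8.314)(540) ln(2.11/5.49) = 14411 × -0.9562 = -13781 J.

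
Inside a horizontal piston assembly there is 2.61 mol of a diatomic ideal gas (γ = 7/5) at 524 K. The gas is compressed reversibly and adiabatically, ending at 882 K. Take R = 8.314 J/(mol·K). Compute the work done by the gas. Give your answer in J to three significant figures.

W ≈ -19400 J

Adiabatic ⇒ Q = 0, so W_by = −ΔU = nCᵥ(T₁ − T₂).
Cᵥ = 5R/2 = 20.79 J/(mol·K).
W = (2.61)(20.79)(524 − 882) = -19421 J.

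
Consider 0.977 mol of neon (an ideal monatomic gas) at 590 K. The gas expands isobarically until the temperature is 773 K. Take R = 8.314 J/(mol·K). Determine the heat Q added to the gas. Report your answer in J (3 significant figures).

Isobaric: W = nRΔT = (0.977)(8.314)(183) = 1486 J.
ΔU = nCᵥΔT with Cᵥ = 3R/2: ΔU = (0.977)(12.47)(183) = 2230 J.
Q = ΔU + W = 2230 + 1486 = 3716 J.

Q ≈ 3720 J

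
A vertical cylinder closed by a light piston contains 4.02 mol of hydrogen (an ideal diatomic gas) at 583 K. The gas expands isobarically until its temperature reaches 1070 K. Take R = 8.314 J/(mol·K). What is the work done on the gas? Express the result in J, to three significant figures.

W ≈ -16300 J

Isobaric: W = P ΔV = nR ΔT.
W = (4.02)(8.314)(1070 − 583) = 16277 J.
Work on gas = −W_by = -16277 J.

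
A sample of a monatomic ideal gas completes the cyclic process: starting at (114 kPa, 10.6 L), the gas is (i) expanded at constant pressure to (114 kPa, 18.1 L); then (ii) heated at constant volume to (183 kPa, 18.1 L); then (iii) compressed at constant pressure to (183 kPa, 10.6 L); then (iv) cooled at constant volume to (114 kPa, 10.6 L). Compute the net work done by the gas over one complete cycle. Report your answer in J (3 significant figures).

Constant-volume legs do no work.
W(i) = (114)(18.1 − 10.6) = 855 J; W(iii) = (183)(10.6 − 18.1) = -1373 J.
W_net = 855 − 1373 = -517.5 J (the counter-clockwise enclosed area).

W_net ≈ -518 J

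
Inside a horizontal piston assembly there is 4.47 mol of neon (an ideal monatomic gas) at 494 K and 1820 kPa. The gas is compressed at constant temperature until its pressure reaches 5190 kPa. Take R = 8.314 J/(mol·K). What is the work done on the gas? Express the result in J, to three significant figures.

Isothermal process: W = nRT ln(V₂/V₁) = nRT ln(P₁/P₂).
W = (4.47)(8.314)(494) × ln(1820/5190)
  = 18359 × ln(0.3507) = 18359 × -1.048
W_by_gas = -19238 J; work on gas = −W_by = 19238 J.

W ≈ 19200 J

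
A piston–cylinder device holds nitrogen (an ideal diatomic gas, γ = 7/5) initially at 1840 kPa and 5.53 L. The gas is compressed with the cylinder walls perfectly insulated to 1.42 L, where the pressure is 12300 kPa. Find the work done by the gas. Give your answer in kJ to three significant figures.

Adiabatic: W = (P₁V₁ − P₂V₂)/(γ − 1) with γ = 7/5.
P₁V₁ = 10175 J, P₂V₂ = 17466 J.
W = (10175 − 17466) / 0.4 = -18227 J.

W ≈ -18.2 kJ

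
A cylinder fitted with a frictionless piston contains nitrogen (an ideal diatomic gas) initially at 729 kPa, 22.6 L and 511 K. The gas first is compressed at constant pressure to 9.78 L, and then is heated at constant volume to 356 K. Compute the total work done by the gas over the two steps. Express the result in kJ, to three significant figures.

W_total ≈ -9.35 kJ

Step 1 (isobaric): W = PΔV = (729 kPa)(9.78 − 22.6 L) = -9346 J.
Step 2 (isochoric): W = 0 (constant volume).
W_total = -9346 + 0 = -9346 J.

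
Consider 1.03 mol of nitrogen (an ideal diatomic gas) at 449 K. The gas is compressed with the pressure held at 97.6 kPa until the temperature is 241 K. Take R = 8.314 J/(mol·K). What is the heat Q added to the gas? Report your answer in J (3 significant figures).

Q ≈ -6230 J

Isobaric: W = nRΔT = (1.03)(8.314)(-208) = -1781 J.
ΔU = nCᵥΔT with Cᵥ = 5R/2: ΔU = (1.03)(20.79)(-208) = -4453 J.
Q = ΔU + W = -4453 − 1781 = -6234 J.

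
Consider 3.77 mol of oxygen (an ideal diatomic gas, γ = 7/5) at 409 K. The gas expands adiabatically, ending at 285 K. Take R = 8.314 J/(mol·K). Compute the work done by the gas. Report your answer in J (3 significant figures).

W ≈ 9720 J

Adiabatic ⇒ Q = 0, so W_by = −ΔU = nCᵥ(T₁ − T₂).
Cᵥ = 5R/2 = 20.79 J/(mol·K).
W = (3.77)(20.79)(409 − 285) = 9717 J.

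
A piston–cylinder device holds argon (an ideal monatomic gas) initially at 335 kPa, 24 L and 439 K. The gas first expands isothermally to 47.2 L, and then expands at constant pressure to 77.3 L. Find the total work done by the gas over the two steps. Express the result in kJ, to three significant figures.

W_total ≈ 10.6 kJ

Step 1 (isothermal): W = P₁V₁ ln(V₂/V₁) = (8040) ln(47.2/24) = 5438 J.
After step 1: P = 170.3 kPa, V = 47.2 L, T = 439 K.
Step 2 (isobaric): W = PΔV = (170.3 kPa)(77.3 − 47.2 L) = 5127 J.
W_total = 5438 + 5127 = 10565 J.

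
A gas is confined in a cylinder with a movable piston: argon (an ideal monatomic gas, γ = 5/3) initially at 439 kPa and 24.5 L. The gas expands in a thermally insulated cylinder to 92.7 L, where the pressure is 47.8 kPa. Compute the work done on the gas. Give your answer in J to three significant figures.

W ≈ -9490 J

Adiabatic: W = (P₁V₁ − P₂V₂)/(γ − 1) with γ = 5/3.
P₁V₁ = 10756 J, P₂V₂ = 4431 J.
W = (10756 − 4431) / 0.6667 = 9487 J.
Work on gas = −W_by = -9487 J.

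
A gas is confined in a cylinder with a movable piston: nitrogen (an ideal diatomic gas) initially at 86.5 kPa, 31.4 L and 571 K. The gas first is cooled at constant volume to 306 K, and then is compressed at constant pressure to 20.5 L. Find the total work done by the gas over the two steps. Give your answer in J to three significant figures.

W_total ≈ -505 J

Step 1 (isochoric): W = 0 (constant volume).
After step 1: P = 46.36 kPa (V unchanged).
Step 2 (isobaric): W = PΔV = (46.36 kPa)(20.5 − 31.4 L) = -505.3 J.
W_total = 0 − 505.3 = -505.3 J.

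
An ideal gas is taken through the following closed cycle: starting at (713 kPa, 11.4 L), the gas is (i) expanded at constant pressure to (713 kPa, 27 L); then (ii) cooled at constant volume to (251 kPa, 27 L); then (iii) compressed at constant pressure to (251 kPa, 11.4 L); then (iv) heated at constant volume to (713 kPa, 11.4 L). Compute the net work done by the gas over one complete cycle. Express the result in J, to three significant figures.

W_net ≈ 7210 J

Constant-volume legs do no work.
W(i) = (713)(27 − 11.4) = 11123 J; W(iii) = (251)(11.4 − 27) = -3916 J.
W_net = 11123 − 3916 = 7207 J (the clockwise enclosed area).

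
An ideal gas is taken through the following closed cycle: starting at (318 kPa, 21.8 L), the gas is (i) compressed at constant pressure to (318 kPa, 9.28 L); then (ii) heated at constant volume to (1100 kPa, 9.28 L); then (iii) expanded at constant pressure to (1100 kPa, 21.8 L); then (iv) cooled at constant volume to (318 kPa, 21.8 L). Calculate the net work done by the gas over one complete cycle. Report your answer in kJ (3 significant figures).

W_net ≈ 9.79 kJ

Constant-volume legs do no work.
W(i) = (318)(9.28 − 21.8) = -3981 J; W(iii) = (1100)(21.8 − 9.28) = 13772 J.
W_net = -3981 + 13772 = 9791 J (the clockwise enclosed area).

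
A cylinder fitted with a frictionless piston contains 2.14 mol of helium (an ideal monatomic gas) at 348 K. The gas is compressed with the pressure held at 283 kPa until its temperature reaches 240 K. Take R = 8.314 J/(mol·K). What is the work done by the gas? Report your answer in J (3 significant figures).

Isobaric: W = P ΔV = nR ΔT.
W = (2.14)(8.314)(240 − 348) = -1922 J.

W ≈ -1920 J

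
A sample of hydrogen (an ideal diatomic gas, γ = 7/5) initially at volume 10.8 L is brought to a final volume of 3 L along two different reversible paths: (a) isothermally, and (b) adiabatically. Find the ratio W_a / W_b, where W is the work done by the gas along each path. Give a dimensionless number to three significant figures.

Path (a) isothermal: W = P₁V₁ ln(V₂/V₁) → W_a/(P₁V₁) = -1.281.
Path (b) adiabatic: W = P₁V₁(1 − (V₁/V₂)^(γ−1))/(γ−1) → W_b/(P₁V₁) = -1.673.
W_a / W_b = -1.281 / -1.673 = 0.7656.

W_a / W_b ≈ 0.766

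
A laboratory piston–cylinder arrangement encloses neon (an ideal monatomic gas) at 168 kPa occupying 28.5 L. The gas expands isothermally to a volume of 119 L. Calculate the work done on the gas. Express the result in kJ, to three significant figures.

Isothermal: W = nRT ln(V₂/V₁) = P₁V₁ ln(V₂/V₁).
P₁V₁ = (168 kPa)(28.5 L) = 4788 J.
W = 4788 × ln(119/28.5) = 4788 × 1.429
W_by_gas = 6843 J; work on gas = −W_by = -6843 J.

W ≈ -6.84 kJ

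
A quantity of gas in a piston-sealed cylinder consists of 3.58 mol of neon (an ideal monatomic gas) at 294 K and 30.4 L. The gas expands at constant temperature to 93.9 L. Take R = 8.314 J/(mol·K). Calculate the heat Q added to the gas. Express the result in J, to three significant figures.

Q ≈ 9870 J

Isothermal ⇒ ΔU = 0, so Q = W = nRT ln(V₂/V₁).
Q = (3.58)(8.314)(294) ln(93.9/30.4) = 8751 × 1.128 = 9869 J.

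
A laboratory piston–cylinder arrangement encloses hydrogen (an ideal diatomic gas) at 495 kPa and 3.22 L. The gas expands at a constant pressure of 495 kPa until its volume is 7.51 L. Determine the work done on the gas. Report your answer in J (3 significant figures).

Isobaric: W = P ΔV.
W = (495 kPa)(7.51 − 3.22 L) = (495)(4.29) = 2124 J.
Work on gas = −W_by = -2124 J.

W ≈ -2120 J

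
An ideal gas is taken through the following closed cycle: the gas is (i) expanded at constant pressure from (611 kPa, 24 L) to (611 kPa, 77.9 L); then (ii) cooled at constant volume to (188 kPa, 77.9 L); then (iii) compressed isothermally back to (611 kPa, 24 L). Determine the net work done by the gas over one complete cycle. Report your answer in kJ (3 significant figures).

W_net ≈ 15.7 kJ

Leg (i): W = PΔV = (611)(77.9 − 24) = 32933 J.
Leg (ii): W = 0.
Leg (iii): W = PᵢVᵢ ln(V_f/Vᵢ) = (14645) ln(24/77.9) = -17243 J.
W_net = 32933 − 17243 = 15690 J.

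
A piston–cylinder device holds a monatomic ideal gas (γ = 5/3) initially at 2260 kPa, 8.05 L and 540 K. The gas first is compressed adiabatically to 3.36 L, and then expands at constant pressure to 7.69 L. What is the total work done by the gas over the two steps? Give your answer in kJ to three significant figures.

W_total ≈ 20.4 kJ

Step 1 (adiabatic): W = (P₁V₁ − P₂V₂)/(γ−1) = (18193 − 32574)/0.667 = -21572 J.
After step 1: P = 9695 kPa, V = 3.36 L, T = 966.9 K.
Step 2 (isobaric): W = PΔV = (9695 kPa)(7.69 − 3.36 L) = 41978 J.
W_total = -21572 + 41978 = 20406 J.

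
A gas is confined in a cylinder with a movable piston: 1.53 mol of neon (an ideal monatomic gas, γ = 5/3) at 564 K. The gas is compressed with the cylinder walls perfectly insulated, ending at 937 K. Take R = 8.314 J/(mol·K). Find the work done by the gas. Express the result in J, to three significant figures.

Adiabatic ⇒ Q = 0, so W_by = −ΔU = nCᵥ(T₁ − T₂).
Cᵥ = 3R/2 = 12.47 J/(mol·K).
W = (1.53)(12.47)(564 − 937) = -7117 J.

W ≈ -7120 J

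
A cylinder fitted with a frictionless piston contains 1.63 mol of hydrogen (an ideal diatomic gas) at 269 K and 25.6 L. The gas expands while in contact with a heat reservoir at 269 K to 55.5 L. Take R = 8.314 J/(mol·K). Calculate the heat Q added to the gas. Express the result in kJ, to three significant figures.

Isothermal ⇒ ΔU = 0, so Q = W = nRT ln(V₂/V₁).
Q = (1.63)(8.314)(269) ln(55.5/25.6) = 3645 × 0.7738 = 2821 J.

Q ≈ 2.82 kJ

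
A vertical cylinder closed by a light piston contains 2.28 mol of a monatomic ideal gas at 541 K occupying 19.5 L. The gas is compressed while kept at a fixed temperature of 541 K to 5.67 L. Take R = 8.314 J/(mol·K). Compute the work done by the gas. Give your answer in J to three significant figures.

W ≈ -12700 J

Isothermal: W = nRT ln(V₂/V₁).
W = (2.28)(8.314)(541) × ln(5.67/19.5)
  = 10255 × -1.235
W_by_gas = -12667 J.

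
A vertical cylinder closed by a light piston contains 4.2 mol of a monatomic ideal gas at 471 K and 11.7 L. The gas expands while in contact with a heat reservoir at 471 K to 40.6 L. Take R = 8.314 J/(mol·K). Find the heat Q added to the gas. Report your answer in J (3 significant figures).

Q ≈ 20500 J

Isothermal ⇒ ΔU = 0, so Q = W = nRT ln(V₂/V₁).
Q = (4.2)(8.314)(471) ln(40.6/11.7) = 16447 × 1.244 = 20463 J.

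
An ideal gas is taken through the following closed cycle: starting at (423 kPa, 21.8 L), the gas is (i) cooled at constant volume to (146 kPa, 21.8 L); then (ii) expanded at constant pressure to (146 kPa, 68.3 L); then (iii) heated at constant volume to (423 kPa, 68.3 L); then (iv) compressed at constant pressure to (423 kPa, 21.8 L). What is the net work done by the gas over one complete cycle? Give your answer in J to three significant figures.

Constant-volume legs do no work.
W(ii) = (146)(68.3 − 21.8) = 6789 J; W(iv) = (423)(21.8 − 68.3) = -19670 J.
W_net = 6789 − 19670 = -12880 J (the counter-clockwise enclosed area).

W_net ≈ -12900 J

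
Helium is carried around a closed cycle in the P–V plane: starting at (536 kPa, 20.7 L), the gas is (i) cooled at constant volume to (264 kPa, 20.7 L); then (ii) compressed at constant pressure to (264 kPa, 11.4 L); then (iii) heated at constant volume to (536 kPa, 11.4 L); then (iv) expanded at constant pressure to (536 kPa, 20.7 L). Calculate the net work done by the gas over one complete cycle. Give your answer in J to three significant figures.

W_net ≈ 2530 J

Constant-volume legs do no work.
W(ii) = (264)(11.4 − 20.7) = -2455 J; W(iv) = (536)(20.7 − 11.4) = 4985 J.
W_net = -2455 + 4985 = 2530 J (the clockwise enclosed area).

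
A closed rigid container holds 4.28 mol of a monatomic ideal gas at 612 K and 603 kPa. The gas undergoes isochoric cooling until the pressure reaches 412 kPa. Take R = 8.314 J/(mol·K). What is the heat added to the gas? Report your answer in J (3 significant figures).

Q ≈ -10300 J

Constant volume ⇒ W = 0, so Q = ΔU = nCᵥΔT with Cᵥ = 3R/2 = 12.47 J/(mol·K).
At constant V, T₂/T₁ = P₂/P₁ ⇒ ΔT = T₁(P₂/P₁ − 1) = 612·(412/603 − 1) = -193.9 K.
ΔU = (4.28)(12.47)(-193.9) = -10347 J.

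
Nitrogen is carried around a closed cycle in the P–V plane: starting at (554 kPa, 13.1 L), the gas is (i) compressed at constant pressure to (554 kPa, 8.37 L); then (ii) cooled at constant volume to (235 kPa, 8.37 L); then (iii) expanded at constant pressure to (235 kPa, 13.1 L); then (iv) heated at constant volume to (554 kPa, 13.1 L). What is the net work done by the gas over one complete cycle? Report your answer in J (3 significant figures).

Constant-volume legs do no work.
W(i) = (554)(8.37 − 13.1) = -2620 J; W(iii) = (235)(13.1 − 8.37) = 1112 J.
W_net = -2620 + 1112 = -1509 J (the counter-clockwise enclosed area).

W_net ≈ -1510 J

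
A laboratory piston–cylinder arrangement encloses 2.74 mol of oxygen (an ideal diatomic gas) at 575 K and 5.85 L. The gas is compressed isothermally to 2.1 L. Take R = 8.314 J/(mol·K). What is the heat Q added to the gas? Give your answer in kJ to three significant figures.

Q ≈ -13.4 kJ

Isothermal ⇒ ΔU = 0, so Q = W = nRT ln(V₂/V₁).
Q = (2.74)(8.314)(575) ln(2.1/5.85) = 13099 × -1.025 = -13420 J.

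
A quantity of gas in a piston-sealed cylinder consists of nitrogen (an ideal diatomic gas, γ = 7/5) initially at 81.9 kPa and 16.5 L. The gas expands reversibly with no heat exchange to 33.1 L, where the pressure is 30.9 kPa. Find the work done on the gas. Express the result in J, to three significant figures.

W ≈ -821 J

Adiabatic: W = (P₁V₁ − P₂V₂)/(γ − 1) with γ = 7/5.
P₁V₁ = 1351 J, P₂V₂ = 1023 J.
W = (1351 − 1023) / 0.4 = 821.4 J.
Work on gas = −W_by = -821.4 J.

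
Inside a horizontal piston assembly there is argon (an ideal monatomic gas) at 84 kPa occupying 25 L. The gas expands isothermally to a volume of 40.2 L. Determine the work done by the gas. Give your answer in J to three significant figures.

W ≈ 997 J

Isothermal: W = nRT ln(V₂/V₁) = P₁V₁ ln(V₂/V₁).
P₁V₁ = (84 kPa)(25 L) = 2100 J.
W = 2100 × ln(40.2/25) = 2100 × 0.475
W_by_gas = 997.5 J.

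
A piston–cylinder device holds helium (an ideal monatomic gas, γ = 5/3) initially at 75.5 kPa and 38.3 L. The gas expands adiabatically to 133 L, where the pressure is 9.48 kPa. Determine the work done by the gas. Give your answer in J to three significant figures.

Adiabatic: W = (P₁V₁ − P₂V₂)/(γ − 1) with γ = 5/3.
P₁V₁ = 2892 J, P₂V₂ = 1261 J.
W = (2892 − 1261) / 0.6667 = 2446 J.

W ≈ 2450 J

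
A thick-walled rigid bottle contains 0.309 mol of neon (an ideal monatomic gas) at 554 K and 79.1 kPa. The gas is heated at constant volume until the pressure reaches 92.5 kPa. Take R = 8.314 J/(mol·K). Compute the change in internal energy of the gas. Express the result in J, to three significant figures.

Constant volume ⇒ W = 0, so Q = ΔU = nCᵥΔT with Cᵥ = 3R/2 = 12.47 J/(mol·K).
At constant V, T₂/T₁ = P₂/P₁ ⇒ ΔT = T₁(P₂/P₁ − 1) = 554·(92.5/79.1 − 1) = 93.85 K.
ΔU = (0.309)(12.47)(93.85) = 361.7 J.

ΔU ≈ 362 J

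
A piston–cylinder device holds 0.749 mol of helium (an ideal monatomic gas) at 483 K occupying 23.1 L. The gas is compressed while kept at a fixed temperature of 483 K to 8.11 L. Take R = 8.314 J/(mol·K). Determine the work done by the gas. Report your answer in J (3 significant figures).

W ≈ -3150 J

Isothermal: W = nRT ln(V₂/V₁).
W = (0.749)(8.314)(483) × ln(8.11/23.1)
  = 3008 × -1.047
W_by_gas = -3148 J.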